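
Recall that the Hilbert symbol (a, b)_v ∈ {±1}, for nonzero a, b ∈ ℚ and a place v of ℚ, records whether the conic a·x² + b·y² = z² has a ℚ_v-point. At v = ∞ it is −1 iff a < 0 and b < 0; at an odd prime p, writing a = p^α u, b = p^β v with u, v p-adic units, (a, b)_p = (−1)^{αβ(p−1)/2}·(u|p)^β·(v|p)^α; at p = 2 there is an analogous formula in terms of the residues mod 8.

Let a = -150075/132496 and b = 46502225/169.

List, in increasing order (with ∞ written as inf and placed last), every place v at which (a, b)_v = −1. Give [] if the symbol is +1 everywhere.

Mod squares: a ≡ -667, b ≡ 37961. Check v ∈ {∞, 2, 3, 5, 7, 11, 13, 17, 23, 29}.
v=23: a=23^1·(≡22), b=23^0·(≡14) mod 23; (22|23)=-1, (14|23)=-1; (−1)^{1·0·11}·(-1)^0·(-1)^1 = -1.
v=2: v_2(a)=-4, v_2(b)=0; units ≡ 5, 1 (mod 8); ε·ε+αω+βω = 0·0+-4·0+0·1 ≡ 0  ⇒  (a,b)_2 = +1.
v=17: a=17^0·(≡8), b=17^1·(≡11) mod 17; (8|17)=+1, (11|17)=-1; (−1)^{0·1·8}·(+1)^1·(-1)^0 = +1.
v=5: a=5^2·(≡2), b=5^2·(≡1) mod 5; (2|5)=-1, (1|5)=+1; (−1)^{2·2·2}·(-1)^2·(+1)^2 = +1.
v=29: a=29^1·(≡20), b=29^1·(≡6) mod 29; (20|29)=+1, (6|29)=+1; (−1)^{1·1·14}·(+1)^1·(+1)^1 = +1.
v=11: a=11^0·(≡9), b=11^1·(≡8) mod 11; (9|11)=+1, (8|11)=-1; (−1)^{0·1·5}·(+1)^1·(-1)^0 = +1.
v=13: a=13^-2·(≡9), b=13^-2·(≡3) mod 13; (9|13)=+1, (3|13)=+1; (−1)^{-2·-2·6}·(+1)^-2·(+1)^-2 = +1.
v=7: a=7^-2·(≡6), b=7^3·(≡6) mod 7; (6|7)=-1, (6|7)=-1; (−1)^{-2·3·3}·(-1)^3·(-1)^-2 = -1.
v=∞: -667 < 0 and 37961 > 0  ⇒  (a,b)_∞ = +1.
v=3: a=3^2·(≡2), b=3^0·(≡2) mod 3; (2|3)=-1, (2|3)=-1; (−1)^{2·0·1}·(-1)^0·(-1)^2 = +1.
|Ram(-667, 37961)| = 2, even; anisotropic at {7, 23}.

[7, 23]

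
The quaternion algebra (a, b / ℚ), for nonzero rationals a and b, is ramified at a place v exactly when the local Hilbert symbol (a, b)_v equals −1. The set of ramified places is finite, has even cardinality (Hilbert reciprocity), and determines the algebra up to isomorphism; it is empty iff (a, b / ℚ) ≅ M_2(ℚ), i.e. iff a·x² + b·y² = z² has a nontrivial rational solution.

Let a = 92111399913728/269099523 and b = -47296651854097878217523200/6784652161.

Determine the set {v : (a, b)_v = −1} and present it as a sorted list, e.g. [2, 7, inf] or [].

[2, 3, 17, 19]

Mod squares: a ≡ 51, b ≡ -8398. Check v ∈ {∞, 2, 3, 5, 7, 11, 13, 17, 19, 31, 41}.
v=3: a=3^-3·(≡2), b=3^0·(≡2) mod 3; (2|3)=-1, (2|3)=-1; (−1)^{-3·0·1}·(-1)^0·(-1)^-3 = -1.
v=41: a=41^-2·(≡2), b=41^-4·(≡3) mod 41; (2|41)=+1, (3|41)=-1; (−1)^{-2·-4·20}·(+1)^-4·(-1)^-2 = +1.
v=17: a=17^1·(≡5), b=17^1·(≡15) mod 17; (5|17)=-1, (15|17)=+1; (−1)^{1·1·8}·(-1)^1·(+1)^1 = -1.
v=∞: 51 > 0 and -8398 < 0  ⇒  (a,b)_∞ = +1.
v=7: a=7^-2·(≡4), b=7^-4·(≡2) mod 7; (4|7)=+1, (2|7)=+1; (−1)^{-2·-4·3}·(+1)^-4·(+1)^-2 = +1.
v=31: a=31^2·(≡10), b=31^4·(≡22) mod 31; (10|31)=+1, (22|31)=-1; (−1)^{2·4·15}·(+1)^4·(-1)^2 = +1.
v=11: a=11^-2·(≡6), b=11^0·(≡8) mod 11; (6|11)=-1, (8|11)=-1; (−1)^{-2·0·5}·(-1)^0·(-1)^-2 = +1.
v=2: v_2(a)=8, v_2(b)=17; units ≡ 3, 1 (mod 8); ε·ε+αω+βω = 1·0+8·0+17·1 ≡ 1  ⇒  (a,b)_2 = -1.
v=19: a=19^4·(≡15), b=19^5·(≡13) mod 19; (15|19)=-1, (13|19)=-1; (−1)^{4·5·9}·(-1)^5·(-1)^4 = -1.
v=13: a=13^2·(≡10), b=13^5·(≡9) mod 13; (10|13)=+1, (9|13)=+1; (−1)^{2·5·6}·(+1)^5·(+1)^2 = +1.
v=5: a=5^0·(≡1), b=5^2·(≡2) mod 5; (1|5)=+1, (2|5)=-1; (−1)^{0·2·2}·(+1)^2·(-1)^0 = +1.
|Ram(51, -8398)| = 4, even; anisotropic at {2, 3, 17, 19}.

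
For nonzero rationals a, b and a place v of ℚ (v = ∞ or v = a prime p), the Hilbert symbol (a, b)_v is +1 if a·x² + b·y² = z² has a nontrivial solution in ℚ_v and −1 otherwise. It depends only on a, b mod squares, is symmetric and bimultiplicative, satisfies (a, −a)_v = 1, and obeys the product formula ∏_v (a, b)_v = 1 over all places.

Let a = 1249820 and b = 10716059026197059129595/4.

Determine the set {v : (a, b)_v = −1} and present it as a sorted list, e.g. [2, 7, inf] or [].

(a, b) ≡ (312455, 13195) mod (ℚ^×)²; places V = {2, 3, 5, 7, 11, 13, 19, 23, 29, ∞}.
(a,b)_11: α=1, u≡1; β=4, v≡7 (mod 11); (1|11)=+1, (7|11)=-1; sign (−1)^0·+1^4·-1^1 = -1.
(a,b)_∞: sgn(312455)=+, sgn(13195)=+, so +1.
(a,b)_7: α=0, u≡5; β=1, v≡2 (mod 7); (5|7)=-1, (2|7)=+1; sign (−1)^0·-1^1·+1^0 = -1.
(a,b)_23: α=1, u≡14; β=4, v≡8 (mod 23); (14|23)=-1, (8|23)=+1; sign (−1)^0·-1^4·+1^1 = +1.
(a,b)_19: α=1, u≡2; β=4, v≡9 (mod 19); (2|19)=-1, (9|19)=+1; sign (−1)^0·-1^4·+1^1 = +1.
(a,b)_13: α=1, u≡5; β=3, v≡10 (mod 13); (5|13)=-1, (10|13)=+1; sign (−1)^0·-1^3·+1^1 = -1.
(a,b)_2: α=2, β=-2; u≡7, v≡3 (mod 8); ε(u)ε(v)=1·1, αω(v)=2·1, βω(u)=-2·0; sum ≡ 1  ⇒  -1.
(a,b)_3: α=0, u≡2; β=2, v≡1 (mod 3); (2|3)=-1, (1|3)=+1; sign (−1)^0·-1^2·+1^0 = +1.
(a,b)_5: α=1, u≡4; β=1, v≡1 (mod 5); (4|5)=+1, (1|5)=+1; sign (−1)^0·+1^1·+1^1 = +1.
(a,b)_29: α=0, u≡7; β=1, v≡16 (mod 29); (7|29)=+1, (16|29)=+1; sign (−1)^0·+1^1·+1^0 = +1.
Ram(312455, 13195) = {2, 7, 11, 13}; no ℚ_2-point on the conic.

[2, 7, 11, 13]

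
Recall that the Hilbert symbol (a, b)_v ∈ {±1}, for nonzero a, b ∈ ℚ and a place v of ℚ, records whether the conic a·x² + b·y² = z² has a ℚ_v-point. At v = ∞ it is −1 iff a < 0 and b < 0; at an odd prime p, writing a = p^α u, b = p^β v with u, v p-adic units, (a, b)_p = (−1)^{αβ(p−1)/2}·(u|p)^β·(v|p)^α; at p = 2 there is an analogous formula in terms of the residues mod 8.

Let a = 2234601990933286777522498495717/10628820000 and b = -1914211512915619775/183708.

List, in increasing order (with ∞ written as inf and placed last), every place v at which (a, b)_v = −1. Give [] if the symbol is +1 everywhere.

[17, 23, 31, 41]

Mod squares: a ≡ 257114, b ≡ -112217. Check v ∈ {∞, 2, 3, 5, 7, 11, 13, 17, 23, 29, 31, 41}.
v=13: a=13^3·(≡8), b=13^2·(≡1) mod 13; (8|13)=-1, (1|13)=+1; (−1)^{3·2·6}·(-1)^2·(+1)^3 = +1.
v=23: a=23^2·(≡15), b=23^1·(≡22) mod 23; (15|23)=-1, (22|23)=-1; (−1)^{2·1·11}·(-1)^1·(-1)^2 = -1.
v=29: a=29^3·(≡27), b=29^2·(≡28) mod 29; (27|29)=-1, (28|29)=+1; (−1)^{3·2·14}·(-1)^2·(+1)^3 = +1.
v=3: a=3^-12·(≡2), b=3^-8·(≡1) mod 3; (2|3)=-1, (1|3)=+1; (−1)^{-12·-8·1}·(-1)^-8·(+1)^-12 = +1.
v=2: v_2(a)=-5, v_2(b)=-2; units ≡ 5, 7 (mod 8); ε·ε+αω+βω = 0·1+-5·0+-2·1 ≡ 0  ⇒  (a,b)_2 = +1.
v=7: a=7^2·(≡4), b=7^-1·(≡3) mod 7; (4|7)=+1, (3|7)=-1; (−1)^{2·-1·3}·(+1)^-1·(-1)^2 = +1.
v=∞: 257114 > 0 and -112217 < 0  ⇒  (a,b)_∞ = +1.
v=17: a=17^6·(≡11), b=17^3·(≡6) mod 17; (11|17)=-1, (6|17)=-1; (−1)^{6·3·8}·(-1)^3·(-1)^6 = -1.
v=31: a=31^3·(≡17), b=31^2·(≡21) mod 31; (17|31)=-1, (21|31)=-1; (−1)^{3·2·15}·(-1)^2·(-1)^3 = -1.
v=11: a=11^3·(≡6), b=11^2·(≡3) mod 11; (6|11)=-1, (3|11)=+1; (−1)^{3·2·5}·(-1)^2·(+1)^3 = +1.
v=41: a=41^2·(≡15), b=41^1·(≡39) mod 41; (15|41)=-1, (39|41)=+1; (−1)^{2·1·20}·(-1)^1·(+1)^2 = -1.
v=5: a=5^-4·(≡1), b=5^2·(≡3) mod 5; (1|5)=+1, (3|5)=-1; (−1)^{-4·2·2}·(+1)^2·(-1)^-4 = +1.
(257114, -112217 / ℚ) ramifies at {17, 23, 31, 41}: a division algebra.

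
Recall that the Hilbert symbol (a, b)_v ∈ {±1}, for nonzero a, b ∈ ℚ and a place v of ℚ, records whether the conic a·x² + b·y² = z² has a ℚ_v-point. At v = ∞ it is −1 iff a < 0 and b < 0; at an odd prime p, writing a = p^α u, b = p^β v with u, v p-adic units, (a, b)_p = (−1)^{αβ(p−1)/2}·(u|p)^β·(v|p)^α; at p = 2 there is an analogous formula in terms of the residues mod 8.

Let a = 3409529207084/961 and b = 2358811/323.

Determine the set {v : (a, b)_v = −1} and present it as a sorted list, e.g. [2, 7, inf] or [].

(a, b) ≡ (11, 29393) mod (ℚ^×)²; places V = {2, 7, 11, 13, 17, 19, 23, 31, ∞}.
(a,b)_23: α=2, u≡10; β=2, v≡20 (mod 23); (10|23)=-1, (20|23)=-1; sign (−1)^0·-1^2·-1^2 = +1.
(a,b)_19: α=2, u≡16; β=-1, v≡10 (mod 19); (16|19)=+1, (10|19)=-1; sign (−1)^0·+1^-1·-1^2 = +1.
(a,b)_∞: sgn(11)=+, sgn(29393)=+, so +1.
(a,b)_7: α=4, u≡2; β=3, v≡3 (mod 7); (2|7)=+1, (3|7)=-1; sign (−1)^0·+1^3·-1^4 = +1.
(a,b)_31: α=-2, u≡23; β=0, v≡4 (mod 31); (23|31)=-1, (4|31)=+1; sign (−1)^0·-1^0·+1^-2 = +1.
(a,b)_2: α=2, β=0; u≡3, v≡1 (mod 8); ε(u)ε(v)=1·0, αω(v)=2·0, βω(u)=0·1; sum ≡ 0  ⇒  +1.
(a,b)_17: α=0, u≡6; β=-1, v≡5 (mod 17); (6|17)=-1, (5|17)=-1; sign (−1)^0·-1^-1·-1^0 = -1.
(a,b)_11: α=1, u≡9; β=0, v≡1 (mod 11); (9|11)=+1, (1|11)=+1; sign (−1)^0·+1^0·+1^1 = +1.
(a,b)_13: α=2, u≡6; β=1, v≡10 (mod 13); (6|13)=-1, (10|13)=+1; sign (−1)^0·-1^1·+1^2 = -1.
|Ram(11, 29393)| = 2, even; anisotropic at {13, 17}.

[13, 17]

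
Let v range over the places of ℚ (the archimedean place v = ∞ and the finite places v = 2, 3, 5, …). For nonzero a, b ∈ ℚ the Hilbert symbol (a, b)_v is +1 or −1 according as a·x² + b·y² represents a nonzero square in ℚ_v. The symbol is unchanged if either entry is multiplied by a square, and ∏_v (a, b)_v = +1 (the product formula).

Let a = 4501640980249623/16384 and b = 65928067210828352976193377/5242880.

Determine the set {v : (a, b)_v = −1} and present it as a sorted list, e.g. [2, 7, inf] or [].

(a, b) ≡ (28823, 3485) mod (ℚ^×)²; places V = {2, 3, 5, 7, 17, 19, 37, 41, ∞}.
(a,b)_17: α=2, u≡8; β=3, v≡4 (mod 17); (8|17)=+1, (4|17)=+1; sign (−1)^0·+1^3·+1^2 = +1.
(a,b)_∞: sgn(28823)=+, sgn(3485)=+, so +1.
(a,b)_37: α=1, u≡20; β=2, v≡36 (mod 37); (20|37)=-1, (36|37)=+1; sign (−1)^0·-1^2·+1^1 = +1.
(a,b)_5: α=0, u≡2; β=-1, v≡2 (mod 5); (2|5)=-1, (2|5)=-1; sign (−1)^0·-1^-1·-1^0 = -1.
(a,b)_3: α=8, u≡2; β=14, v≡2 (mod 3); (2|3)=-1, (2|3)=-1; sign (−1)^0·-1^14·-1^8 = +1.
(a,b)_7: α=2, u≡4; β=2, v≡3 (mod 7); (4|7)=+1, (3|7)=-1; sign (−1)^0·+1^2·-1^2 = +1.
(a,b)_19: α=1, u≡9; β=2, v≡2 (mod 19); (9|19)=+1, (2|19)=-1; sign (−1)^0·+1^2·-1^1 = -1.
(a,b)_41: α=3, u≡35; β=5, v≡29 (mod 41); (35|41)=-1, (29|41)=-1; sign (−1)^0·-1^5·-1^3 = +1.
(a,b)_2: α=-14, β=-20; u≡7, v≡5 (mod 8); ε(u)ε(v)=1·0, αω(v)=-14·1, βω(u)=-20·0; sum ≡ 0  ⇒  +1.
|Ram(28823, 3485)| = 2, even; anisotropic at {5, 19}.

[5, 19]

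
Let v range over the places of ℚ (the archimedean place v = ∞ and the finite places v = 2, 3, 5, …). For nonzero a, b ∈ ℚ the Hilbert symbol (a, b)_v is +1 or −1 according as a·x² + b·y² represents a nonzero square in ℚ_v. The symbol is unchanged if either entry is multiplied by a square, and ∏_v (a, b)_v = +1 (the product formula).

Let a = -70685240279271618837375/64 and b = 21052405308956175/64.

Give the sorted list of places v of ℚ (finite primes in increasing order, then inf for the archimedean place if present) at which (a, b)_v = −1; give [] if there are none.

[5, 7, 11, 17]

(a, b) ≡ (-53295, 7) mod (ℚ^×)²; places V = {2, 3, 5, 7, 11, 17, 19, ∞}.
(a,b)_3: α=7, u≡1; β=4, v≡1 (mod 3); (1|3)=+1, (1|3)=+1; sign (−1)^0·+1^4·+1^7 = +1.
(a,b)_5: α=3, u≡4; β=2, v≡3 (mod 5); (4|5)=+1, (3|5)=-1; sign (−1)^0·+1^2·-1^3 = -1.
(a,b)_∞: sgn(-53295)=−, sgn(7)=+, so +1.
(a,b)_2: α=-6, β=-6; u≡1, v≡7 (mod 8); ε(u)ε(v)=0·1, αω(v)=-6·0, βω(u)=-6·0; sum ≡ 0  ⇒  +1.
(a,b)_17: α=3, u≡3; β=2, v≡3 (mod 17); (3|17)=-1, (3|17)=-1; sign (−1)^0·-1^2·-1^3 = -1.
(a,b)_19: α=3, u≡16; β=2, v≡4 (mod 19); (16|19)=+1, (4|19)=+1; sign (−1)^0·+1^2·+1^3 = +1.
(a,b)_7: α=8, u≡3; β=7, v≡4 (mod 7); (3|7)=-1, (4|7)=+1; sign (−1)^0·-1^7·+1^8 = -1.
(a,b)_11: α=3, u≡6; β=2, v≡7 (mod 11); (6|11)=-1, (7|11)=-1; sign (−1)^0·-1^2·-1^3 = -1.
|Ram(-53295, 7)| = 4, even; anisotropic at {5, 7, 11, 17}.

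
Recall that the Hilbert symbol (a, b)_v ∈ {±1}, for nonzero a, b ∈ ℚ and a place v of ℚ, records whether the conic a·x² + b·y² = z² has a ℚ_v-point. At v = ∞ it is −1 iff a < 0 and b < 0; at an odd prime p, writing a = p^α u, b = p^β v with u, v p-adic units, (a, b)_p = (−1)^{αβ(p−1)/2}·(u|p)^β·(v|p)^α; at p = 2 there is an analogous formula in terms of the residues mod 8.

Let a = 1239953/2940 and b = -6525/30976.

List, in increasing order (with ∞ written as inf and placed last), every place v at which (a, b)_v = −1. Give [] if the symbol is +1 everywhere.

Mod squares: a ≡ 110055, b ≡ -29. Check v ∈ {∞, 2, 3, 5, 7, 11, 13, 23, 29}.
v=11: a=11^1·(≡2), b=11^-2·(≡3) mod 11; (2|11)=-1, (3|11)=+1; (−1)^{1·-2·5}·(-1)^-2·(+1)^1 = +1.
v=∞: 110055 > 0 and -29 < 0  ⇒  (a,b)_∞ = +1.
v=3: a=3^-1·(≡1), b=3^2·(≡1) mod 3; (1|3)=+1, (1|3)=+1; (−1)^{-1·2·1}·(+1)^2·(+1)^-1 = +1.
v=13: a=13^2·(≡9), b=13^0·(≡4) mod 13; (9|13)=+1, (4|13)=+1; (−1)^{2·0·6}·(+1)^0·(+1)^2 = +1.
v=7: a=7^-2·(≡2), b=7^0·(≡6) mod 7; (2|7)=+1, (6|7)=-1; (−1)^{-2·0·3}·(+1)^0·(-1)^-2 = +1.
v=5: a=5^-1·(≡1), b=5^2·(≡4) mod 5; (1|5)=+1, (4|5)=+1; (−1)^{-1·2·2}·(+1)^2·(+1)^-1 = +1.
v=23: a=23^1·(≡6), b=23^0·(≡17) mod 23; (6|23)=+1, (17|23)=-1; (−1)^{1·0·11}·(+1)^0·(-1)^1 = -1.
v=2: v_2(a)=-2, v_2(b)=-8; units ≡ 7, 3 (mod 8); ε·ε+αω+βω = 1·1+-2·1+-8·0 ≡ 1  ⇒  (a,b)_2 = -1.
v=29: a=29^1·(≡1), b=29^1·(≡9) mod 29; (1|29)=+1, (9|29)=+1; (−1)^{1·1·14}·(+1)^1·(+1)^1 = +1.
Ram(110055, -29) = {2, 23}; no ℚ_2-point on the conic.

[2, 23]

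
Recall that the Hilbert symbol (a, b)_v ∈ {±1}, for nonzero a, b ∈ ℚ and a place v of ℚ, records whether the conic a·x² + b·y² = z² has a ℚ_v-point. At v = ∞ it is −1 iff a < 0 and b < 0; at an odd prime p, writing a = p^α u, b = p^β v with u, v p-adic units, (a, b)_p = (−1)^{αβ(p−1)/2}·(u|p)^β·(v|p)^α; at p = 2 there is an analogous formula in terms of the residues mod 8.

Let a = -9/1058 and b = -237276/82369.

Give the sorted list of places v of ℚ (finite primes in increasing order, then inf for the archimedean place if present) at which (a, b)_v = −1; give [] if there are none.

Mod squares: a ≡ -2, b ≡ -39. Check v ∈ {∞, 2, 3, 7, 13, 23, 41}.
v=2: v_2(a)=-1, v_2(b)=2; units ≡ 7, 1 (mod 8); ε·ε+αω+βω = 1·0+-1·0+2·0 ≡ 0  ⇒  (a,b)_2 = +1.
v=41: a=41^0·(≡37), b=41^-2·(≡4) mod 41; (37|41)=+1, (4|41)=+1; (−1)^{0·-2·20}·(+1)^-2·(+1)^0 = +1.
v=23: a=23^-2·(≡7), b=23^0·(≡14) mod 23; (7|23)=-1, (14|23)=-1; (−1)^{-2·0·11}·(-1)^0·(-1)^-2 = +1.
v=7: a=7^0·(≡5), b=7^-2·(≡3) mod 7; (5|7)=-1, (3|7)=-1; (−1)^{0·-2·3}·(-1)^-2·(-1)^0 = +1.
v=13: a=13^0·(≡6), b=13^3·(≡9) mod 13; (6|13)=-1, (9|13)=+1; (−1)^{0·3·6}·(-1)^3·(+1)^0 = -1.
v=∞: -2 < 0 and -39 < 0  ⇒  (a,b)_∞ = -1.
v=3: a=3^2·(≡1), b=3^3·(≡2) mod 3; (1|3)=+1, (2|3)=-1; (−1)^{2·3·1}·(+1)^3·(-1)^2 = +1.
Ram(-2, -39) = {13, ∞}; no ℚ_13-point on the conic.

[13, inf]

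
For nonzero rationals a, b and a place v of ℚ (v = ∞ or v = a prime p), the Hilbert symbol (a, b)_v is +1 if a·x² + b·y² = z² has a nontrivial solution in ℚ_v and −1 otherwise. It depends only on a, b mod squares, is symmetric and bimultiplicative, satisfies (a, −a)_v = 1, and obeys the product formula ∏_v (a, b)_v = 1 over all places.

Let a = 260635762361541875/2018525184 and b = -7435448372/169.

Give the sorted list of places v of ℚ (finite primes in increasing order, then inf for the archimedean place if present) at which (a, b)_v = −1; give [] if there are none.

[2, 7, 11, 17, 23, 43]

(a, b) ≡ (30107, -3513917) mod (ℚ^×)²; places V = {2, 3, 5, 7, 11, 13, 17, 19, 23, 43, ∞}.
(a,b)_19: α=0, u≡7; β=1, v≡18 (mod 19); (7|19)=+1, (18|19)=-1; sign (−1)^0·+1^1·-1^0 = +1.
(a,b)_2: α=-14, β=2; u≡3, v≡3 (mod 8); ε(u)ε(v)=1·1, αω(v)=-14·1, βω(u)=2·1; sum ≡ 1  ⇒  -1.
(a,b)_23: α=3, u≡19; β=3, v≡5 (mod 23); (19|23)=-1, (5|23)=-1; sign (−1)^1·-1^3·-1^3 = -1.
(a,b)_11: α=1, u≡1; β=1, v≡4 (mod 11); (1|11)=+1, (4|11)=+1; sign (−1)^1·+1^1·+1^1 = -1.
(a,b)_17: α=3, u≡7; β=1, v≡1 (mod 17); (7|17)=-1, (1|17)=+1; sign (−1)^0·-1^1·+1^3 = -1.
(a,b)_3: α=-6, u≡2; β=0, v≡1 (mod 3); (2|3)=-1, (1|3)=+1; sign (−1)^0·-1^0·+1^-6 = +1.
(a,b)_5: α=4, u≡3; β=0, v≡2 (mod 5); (3|5)=-1, (2|5)=-1; sign (−1)^0·-1^0·-1^4 = +1.
(a,b)_43: α=2, u≡39; β=1, v≡14 (mod 43); (39|43)=-1, (14|43)=+1; sign (−1)^0·-1^1·+1^2 = -1.
(a,b)_13: α=-2, u≡12; β=-2, v≡12 (mod 13); (12|13)=+1, (12|13)=+1; sign (−1)^0·+1^-2·+1^-2 = +1.
(a,b)_∞: sgn(30107)=+, sgn(-3513917)=−, so +1.
(a,b)_7: α=3, u≡5; β=0, v≡5 (mod 7); (5|7)=-1, (5|7)=-1; sign (−1)^0·-1^0·-1^3 = -1.
Ram(30107, -3513917) = {2, 7, 11, 17, 23, 43}; no ℚ_2-point on the conic.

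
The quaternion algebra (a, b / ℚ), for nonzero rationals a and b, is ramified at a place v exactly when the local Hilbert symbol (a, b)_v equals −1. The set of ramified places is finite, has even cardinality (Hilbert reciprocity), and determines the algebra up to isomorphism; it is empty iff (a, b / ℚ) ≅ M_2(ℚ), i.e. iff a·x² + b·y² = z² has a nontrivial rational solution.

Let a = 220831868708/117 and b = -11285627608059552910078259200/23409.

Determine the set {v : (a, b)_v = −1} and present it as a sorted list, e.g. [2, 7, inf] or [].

(a, b) ≡ (2068781, -3772483) mod (ℚ^×)²; places V = {2, 3, 5, 11, 13, 17, 19, 23, 31, 37, ∞}.
(a,b)_2: α=2, β=12; u≡5, v≡5 (mod 8); ε(u)ε(v)=0·0, αω(v)=2·1, βω(u)=12·1; sum ≡ 0  ⇒  +1.
(a,b)_∞: sgn(2068781)=+, sgn(-3772483)=−, so +1.
(a,b)_31: α=2, u≡26; β=5, v≡21 (mod 31); (26|31)=-1, (21|31)=-1; sign (−1)^0·-1^5·-1^2 = -1.
(a,b)_19: α=2, u≡5; β=2, v≡16 (mod 19); (5|19)=+1, (16|19)=+1; sign (−1)^0·+1^2·+1^2 = +1.
(a,b)_11: α=1, u≡5; β=3, v≡3 (mod 11); (5|11)=+1, (3|11)=+1; sign (−1)^1·+1^3·+1^1 = -1.
(a,b)_17: α=1, u≡7; β=-2, v≡16 (mod 17); (7|17)=-1, (16|17)=+1; sign (−1)^0·-1^-2·+1^1 = +1.
(a,b)_5: α=0, u≡4; β=2, v≡3 (mod 5); (4|5)=+1, (3|5)=-1; sign (−1)^0·+1^2·-1^0 = +1.
(a,b)_13: α=-1, u≡1; β=1, v≡7 (mod 13); (1|13)=+1, (7|13)=-1; sign (−1)^0·+1^1·-1^-1 = -1.
(a,b)_3: α=-2, u≡2; β=-4, v≡2 (mod 3); (2|3)=-1, (2|3)=-1; sign (−1)^0·-1^-4·-1^-2 = +1.
(a,b)_23: α=1, u≡19; β=3, v≡21 (mod 23); (19|23)=-1, (21|23)=-1; sign (−1)^1·-1^3·-1^1 = -1.
(a,b)_37: α=1, u≡17; β=3, v≡8 (mod 37); (17|37)=-1, (8|37)=-1; sign (−1)^0·-1^3·-1^1 = +1.
|Ram(2068781, -3772483)| = 4, even; anisotropic at {11, 13, 23, 31}.

[11, 13, 23, 31]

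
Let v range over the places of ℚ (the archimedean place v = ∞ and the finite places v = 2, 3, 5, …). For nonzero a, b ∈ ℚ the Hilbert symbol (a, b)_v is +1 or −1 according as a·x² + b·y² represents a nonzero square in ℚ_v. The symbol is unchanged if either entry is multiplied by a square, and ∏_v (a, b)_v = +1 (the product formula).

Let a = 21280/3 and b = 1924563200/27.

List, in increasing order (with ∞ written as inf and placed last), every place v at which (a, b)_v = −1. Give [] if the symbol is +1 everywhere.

[17, 19]

(a, b) ≡ (3990, 51) mod (ℚ^×)²; places V = {2, 3, 5, 7, 17, 19, ∞}.
(a,b)_3: α=-1, u≡1; β=-3, v≡2 (mod 3); (1|3)=+1, (2|3)=-1; sign (−1)^1·+1^-3·-1^-1 = +1.
(a,b)_7: α=1, u≡3; β=2, v≡4 (mod 7); (3|7)=-1, (4|7)=+1; sign (−1)^0·-1^2·+1^1 = +1.
(a,b)_19: α=1, u≡6; β=2, v≡13 (mod 19); (6|19)=+1, (13|19)=-1; sign (−1)^0·+1^2·-1^1 = -1.
(a,b)_5: α=1, u≡2; β=2, v≡4 (mod 5); (2|5)=-1, (4|5)=+1; sign (−1)^0·-1^2·+1^1 = +1.
(a,b)_2: α=5, β=8; u≡3, v≡3 (mod 8); ε(u)ε(v)=1·1, αω(v)=5·1, βω(u)=8·1; sum ≡ 0  ⇒  +1.
(a,b)_∞: sgn(3990)=+, sgn(51)=+, so +1.
(a,b)_17: α=0, u≡10; β=1, v≡14 (mod 17); (10|17)=-1, (14|17)=-1; sign (−1)^0·-1^1·-1^0 = -1.
(3990, 51 / ℚ) ramifies at {17, 19}: a division algebra.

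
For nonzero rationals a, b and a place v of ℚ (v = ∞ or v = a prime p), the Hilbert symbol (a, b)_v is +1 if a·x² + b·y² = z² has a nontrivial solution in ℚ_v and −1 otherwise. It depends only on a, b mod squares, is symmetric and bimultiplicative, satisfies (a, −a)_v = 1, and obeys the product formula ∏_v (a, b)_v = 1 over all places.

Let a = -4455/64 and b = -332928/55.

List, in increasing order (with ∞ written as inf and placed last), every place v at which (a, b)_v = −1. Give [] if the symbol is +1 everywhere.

[5, inf]

(a, b) ≡ (-55, -110) mod (ℚ^×)²; places V = {2, 3, 5, 11, 17, ∞}.
(a,b)_3: α=4, u≡2; β=2, v≡1 (mod 3); (2|3)=-1, (1|3)=+1; sign (−1)^0·-1^2·+1^4 = +1.
(a,b)_5: α=1, u≡1; β=-1, v≡2 (mod 5); (1|5)=+1, (2|5)=-1; sign (−1)^0·+1^-1·-1^1 = -1.
(a,b)_17: α=0, u≡13; β=2, v≡1 (mod 17); (13|17)=+1, (1|17)=+1; sign (−1)^0·+1^2·+1^0 = +1.
(a,b)_∞: sgn(-55)=−, sgn(-110)=−, so -1.
(a,b)_2: α=-6, β=7; u≡1, v≡1 (mod 8); ε(u)ε(v)=0·0, αω(v)=-6·0, βω(u)=7·0; sum ≡ 0  ⇒  +1.
(a,b)_11: α=1, u≡10; β=-1, v≡4 (mod 11); (10|11)=-1, (4|11)=+1; sign (−1)^1·-1^-1·+1^1 = +1.
(-55, -110 / ℚ) ramifies at {5, ∞}: a division algebra.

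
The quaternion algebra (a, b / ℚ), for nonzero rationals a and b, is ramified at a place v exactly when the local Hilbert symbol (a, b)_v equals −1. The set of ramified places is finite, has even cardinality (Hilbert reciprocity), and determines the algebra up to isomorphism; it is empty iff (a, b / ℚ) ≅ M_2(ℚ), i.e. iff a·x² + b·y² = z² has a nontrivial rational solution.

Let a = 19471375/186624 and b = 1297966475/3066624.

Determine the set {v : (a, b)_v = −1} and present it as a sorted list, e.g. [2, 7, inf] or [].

(a, b) ≡ (55, 9361) mod (ℚ^×)²; places V = {2, 3, 5, 7, 11, 13, 17, 19, 23, 37, ∞}.
(a,b)_∞: sgn(55)=+, sgn(9361)=+, so +1.
(a,b)_13: α=0, u≡3; β=2, v≡9 (mod 13); (3|13)=+1, (9|13)=+1; sign (−1)^0·+1^2·+1^0 = +1.
(a,b)_5: α=3, u≡4; β=2, v≡1 (mod 5); (4|5)=+1, (1|5)=+1; sign (−1)^0·+1^2·+1^3 = +1.
(a,b)_11: α=1, u≡3; β=-3, v≡5 (mod 11); (3|11)=+1, (5|11)=+1; sign (−1)^1·+1^-3·+1^1 = -1.
(a,b)_2: α=-8, β=-8; u≡7, v≡1 (mod 8); ε(u)ε(v)=1·0, αω(v)=-8·0, βω(u)=-8·0; sum ≡ 0  ⇒  +1.
(a,b)_23: α=0, u≡6; β=1, v≡8 (mod 23); (6|23)=+1, (8|23)=+1; sign (−1)^0·+1^1·+1^0 = +1.
(a,b)_19: α=0, u≡7; β=2, v≡2 (mod 19); (7|19)=+1, (2|19)=-1; sign (−1)^0·+1^2·-1^0 = +1.
(a,b)_37: α=0, u≡15; β=1, v≡8 (mod 37); (15|37)=-1, (8|37)=-1; sign (−1)^0·-1^1·-1^0 = -1.
(a,b)_17: α=2, u≡15; β=0, v≡11 (mod 17); (15|17)=+1, (11|17)=-1; sign (−1)^0·+1^0·-1^2 = +1.
(a,b)_3: α=-6, u≡1; β=-2, v≡1 (mod 3); (1|3)=+1, (1|3)=+1; sign (−1)^0·+1^-2·+1^-6 = +1.
(a,b)_7: α=2, u≡5; β=0, v≡1 (mod 7); (5|7)=-1, (1|7)=+1; sign (−1)^0·-1^0·+1^2 = +1.
Ram(55, 9361) = {11, 37}; no ℚ_11-point on the conic.

[11, 37]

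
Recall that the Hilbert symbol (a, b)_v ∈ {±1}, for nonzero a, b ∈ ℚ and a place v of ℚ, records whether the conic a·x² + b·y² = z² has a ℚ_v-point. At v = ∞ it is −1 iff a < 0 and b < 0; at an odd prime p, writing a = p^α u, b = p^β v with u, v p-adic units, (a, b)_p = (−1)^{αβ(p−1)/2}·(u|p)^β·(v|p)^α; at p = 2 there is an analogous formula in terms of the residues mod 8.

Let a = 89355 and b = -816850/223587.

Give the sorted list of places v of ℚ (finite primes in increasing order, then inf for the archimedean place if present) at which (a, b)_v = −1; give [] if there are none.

[2, 5, 7, 17]

(a, b) ≡ (89355, -102) mod (ℚ^×)²; places V = {2, 3, 5, 7, 13, 17, 23, 31, 37, ∞}.
(a,b)_7: α=1, u≡4; β=-2, v≡6 (mod 7); (4|7)=+1, (6|7)=-1; sign (−1)^0·+1^-2·-1^1 = -1.
(a,b)_13: α=0, u≡6; β=-2, v≡7 (mod 13); (6|13)=-1, (7|13)=-1; sign (−1)^0·-1^-2·-1^0 = +1.
(a,b)_31: α=0, u≡13; β=2, v≡26 (mod 31); (13|31)=-1, (26|31)=-1; sign (−1)^0·-1^2·-1^0 = +1.
(a,b)_23: α=1, u≡21; β=0, v≡16 (mod 23); (21|23)=-1, (16|23)=+1; sign (−1)^0·-1^0·+1^1 = +1.
(a,b)_37: α=1, u≡10; β=0, v≡28 (mod 37); (10|37)=+1, (28|37)=+1; sign (−1)^0·+1^0·+1^1 = +1.
(a,b)_2: α=0, β=1; u≡3, v≡5 (mod 8); ε(u)ε(v)=1·0, αω(v)=0·1, βω(u)=1·1; sum ≡ 1  ⇒  -1.
(a,b)_∞: sgn(89355)=+, sgn(-102)=−, so +1.
(a,b)_17: α=0, u≡3; β=1, v≡3 (mod 17); (3|17)=-1, (3|17)=-1; sign (−1)^0·-1^1·-1^0 = -1.
(a,b)_3: α=1, u≡1; β=-3, v≡2 (mod 3); (1|3)=+1, (2|3)=-1; sign (−1)^1·+1^-3·-1^1 = +1.
(a,b)_5: α=1, u≡1; β=2, v≡3 (mod 5); (1|5)=+1, (3|5)=-1; sign (−1)^0·+1^2·-1^1 = -1.
|Ram(89355, -102)| = 4, even; anisotropic at {2, 5, 7, 17}.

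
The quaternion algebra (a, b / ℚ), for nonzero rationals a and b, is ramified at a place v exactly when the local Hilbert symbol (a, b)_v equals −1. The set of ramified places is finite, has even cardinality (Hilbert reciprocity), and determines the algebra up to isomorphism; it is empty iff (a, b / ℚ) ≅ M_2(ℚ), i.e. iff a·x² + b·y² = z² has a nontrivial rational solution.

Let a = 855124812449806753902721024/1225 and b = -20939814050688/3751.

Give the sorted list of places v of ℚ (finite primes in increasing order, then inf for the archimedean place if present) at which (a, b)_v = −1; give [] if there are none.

[2, 31]

(a, b) ≡ (23374, -1400642) mod (ℚ^×)²; places V = {2, 3, 5, 7, 11, 13, 17, 19, 23, 29, 31, 41, 43, ∞}.
(a,b)_43: α=2, u≡21; β=0, v≡11 (mod 43); (21|43)=+1, (11|43)=+1; sign (−1)^0·+1^0·+1^2 = +1.
(a,b)_41: α=2, u≡10; β=1, v≡33 (mod 41); (10|41)=+1, (33|41)=+1; sign (−1)^0·+1^1·+1^2 = +1.
(a,b)_5: α=-2, u≡1; β=0, v≡2 (mod 5); (1|5)=+1, (2|5)=-1; sign (−1)^0·+1^0·-1^-2 = +1.
(a,b)_19: α=0, u≡9; β=1, v≡2 (mod 19); (9|19)=+1, (2|19)=-1; sign (−1)^0·+1^1·-1^0 = +1.
(a,b)_17: α=2, u≡4; β=0, v≡10 (mod 17); (4|17)=+1, (10|17)=-1; sign (−1)^0·+1^0·-1^2 = +1.
(a,b)_3: α=0, u≡1; β=4, v≡1 (mod 3); (1|3)=+1, (1|3)=+1; sign (−1)^0·+1^4·+1^0 = +1.
(a,b)_∞: sgn(23374)=+, sgn(-1400642)=−, so +1.
(a,b)_31: α=1, u≡18; β=-1, v≡19 (mod 31); (18|31)=+1, (19|31)=+1; sign (−1)^1·+1^-1·+1^1 = -1.
(a,b)_7: α=-2, u≡2; β=0, v≡1 (mod 7); (2|7)=+1, (1|7)=+1; sign (−1)^0·+1^0·+1^-2 = +1.
(a,b)_13: α=3, u≡12; β=2, v≡1 (mod 13); (12|13)=+1, (1|13)=+1; sign (−1)^0·+1^2·+1^3 = +1.
(a,b)_11: α=0, u≡8; β=-2, v≡8 (mod 11); (8|11)=-1, (8|11)=-1; sign (−1)^0·-1^-2·-1^0 = +1.
(a,b)_23: α=4, u≡1; β=2, v≡8 (mod 23); (1|23)=+1, (8|23)=+1; sign (−1)^0·+1^2·+1^4 = +1.
(a,b)_2: α=11, β=7; u≡7, v≡7 (mod 8); ε(u)ε(v)=1·1, αω(v)=11·0, βω(u)=7·0; sum ≡ 1  ⇒  -1.
(a,b)_29: α=3, u≡23; β=1, v≡22 (mod 29); (23|29)=+1, (22|29)=+1; sign (−1)^0·+1^1·+1^3 = +1.
Ram(23374, -1400642) = {2, 31}; no ℚ_2-point on the conic.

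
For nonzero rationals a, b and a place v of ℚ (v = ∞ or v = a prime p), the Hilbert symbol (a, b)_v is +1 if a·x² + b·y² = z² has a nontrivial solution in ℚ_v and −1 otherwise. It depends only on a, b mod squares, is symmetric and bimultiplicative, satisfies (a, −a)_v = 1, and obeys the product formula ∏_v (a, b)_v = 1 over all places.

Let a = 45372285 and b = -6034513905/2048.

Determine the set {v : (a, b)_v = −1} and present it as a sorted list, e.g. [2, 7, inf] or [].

[2, 3, 7, 19]

(a, b) ≡ (285, -210) mod (ℚ^×)²; places V = {2, 3, 5, 7, 19, ∞}.
(a,b)_19: α=3, u≡3; β=4, v≡10 (mod 19); (3|19)=-1, (10|19)=-1; sign (−1)^0·-1^4·-1^3 = -1.
(a,b)_3: α=3, u≡2; β=3, v≡2 (mod 3); (2|3)=-1, (2|3)=-1; sign (−1)^1·-1^3·-1^3 = -1.
(a,b)_5: α=1, u≡2; β=1, v≡3 (mod 5); (2|5)=-1, (3|5)=-1; sign (−1)^0·-1^1·-1^1 = +1.
(a,b)_2: α=0, β=-11; u≡5, v≡7 (mod 8); ε(u)ε(v)=0·1, αω(v)=0·0, βω(u)=-11·1; sum ≡ 1  ⇒  -1.
(a,b)_7: α=2, u≡5; β=3, v≡6 (mod 7); (5|7)=-1, (6|7)=-1; sign (−1)^0·-1^3·-1^2 = -1.
(a,b)_∞: sgn(285)=+, sgn(-210)=−, so +1.
(285, -210 / ℚ) ramifies at {2, 3, 7, 19}: a division algebra.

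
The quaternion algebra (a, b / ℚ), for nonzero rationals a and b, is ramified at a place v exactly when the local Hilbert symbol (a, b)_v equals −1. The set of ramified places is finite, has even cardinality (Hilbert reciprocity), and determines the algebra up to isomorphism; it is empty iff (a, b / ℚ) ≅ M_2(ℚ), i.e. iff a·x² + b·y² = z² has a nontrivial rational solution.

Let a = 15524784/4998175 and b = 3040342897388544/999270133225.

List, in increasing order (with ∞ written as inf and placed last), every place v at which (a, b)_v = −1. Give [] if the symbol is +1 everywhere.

[7, 11]

Mod squares: a ≡ 77, b ≡ 19. Check v ∈ {∞, 2, 3, 5, 7, 11, 13, 19}.
v=7: a=7^-1·(≡4), b=7^-2·(≡5) mod 7; (4|7)=+1, (5|7)=-1; (−1)^{-1·-2·3}·(+1)^-2·(-1)^-1 = -1.
v=∞: 77 > 0 and 19 > 0  ⇒  (a,b)_∞ = +1.
v=19: a=19^0·(≡7), b=19^1·(≡17) mod 19; (7|19)=+1, (17|19)=+1; (−1)^{0·1·9}·(+1)^1·(+1)^0 = +1.
v=2: v_2(a)=4, v_2(b)=10; units ≡ 5, 3 (mod 8); ε·ε+αω+βω = 0·1+4·1+10·1 ≡ 0  ⇒  (a,b)_2 = +1.
v=3: a=3^6·(≡2), b=3^6·(≡1) mod 3; (2|3)=-1, (1|3)=+1; (−1)^{6·6·1}·(-1)^6·(+1)^6 = +1.
v=13: a=13^-4·(≡9), b=13^-8·(≡11) mod 13; (9|13)=+1, (11|13)=-1; (−1)^{-4·-8·6}·(+1)^-8·(-1)^-4 = +1.
v=11: a=11^3·(≡8), b=11^8·(≡2) mod 11; (8|11)=-1, (2|11)=-1; (−1)^{3·8·5}·(-1)^8·(-1)^3 = -1.
v=5: a=5^-2·(≡2), b=5^-2·(≡1) mod 5; (2|5)=-1, (1|5)=+1; (−1)^{-2·-2·2}·(-1)^-2·(+1)^-2 = +1.
Ram(77, 19) = {7, 11}; no ℚ_7-point on the conic.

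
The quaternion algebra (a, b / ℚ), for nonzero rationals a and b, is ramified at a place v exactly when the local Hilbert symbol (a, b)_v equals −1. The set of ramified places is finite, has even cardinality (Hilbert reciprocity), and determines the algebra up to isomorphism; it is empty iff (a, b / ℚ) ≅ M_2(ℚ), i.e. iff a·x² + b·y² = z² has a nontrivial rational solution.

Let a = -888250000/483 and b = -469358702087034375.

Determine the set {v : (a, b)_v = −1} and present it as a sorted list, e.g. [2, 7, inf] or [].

[23, inf]

(a, b) ≡ (-1716099, -255) mod (ℚ^×)²; places V = {2, 3, 5, 7, 11, 17, 19, 23, ∞}.
(a,b)_3: α=-1, u≡1; β=3, v≡2 (mod 3); (1|3)=+1, (2|3)=-1; sign (−1)^1·+1^3·-1^-1 = +1.
(a,b)_23: α=-1, u≡14; β=2, v≡15 (mod 23); (14|23)=-1, (15|23)=-1; sign (−1)^0·-1^2·-1^-1 = -1.
(a,b)_7: α=-1, u≡1; β=2, v≡2 (mod 7); (1|7)=+1, (2|7)=+1; sign (−1)^0·+1^2·+1^-1 = +1.
(a,b)_2: α=4, β=0; u≡5, v≡1 (mod 8); ε(u)ε(v)=0·0, αω(v)=4·0, βω(u)=0·1; sum ≡ 0  ⇒  +1.
(a,b)_11: α=1, u≡1; β=2, v≡9 (mod 11); (1|11)=+1, (9|11)=+1; sign (−1)^0·+1^2·+1^1 = +1.
(a,b)_17: α=1, u≡16; β=3, v≡9 (mod 17); (16|17)=+1, (9|17)=+1; sign (−1)^0·+1^3·+1^1 = +1.
(a,b)_5: α=6, u≡4; β=5, v≡4 (mod 5); (4|5)=+1, (4|5)=+1; sign (−1)^0·+1^5·+1^6 = +1.
(a,b)_∞: sgn(-1716099)=−, sgn(-255)=−, so -1.
(a,b)_19: α=1, u≡4; β=2, v≡1 (mod 19); (4|19)=+1, (1|19)=+1; sign (−1)^0·+1^2·+1^1 = +1.
Ram(-1716099, -255) = {23, ∞}; no ℚ_23-point on the conic.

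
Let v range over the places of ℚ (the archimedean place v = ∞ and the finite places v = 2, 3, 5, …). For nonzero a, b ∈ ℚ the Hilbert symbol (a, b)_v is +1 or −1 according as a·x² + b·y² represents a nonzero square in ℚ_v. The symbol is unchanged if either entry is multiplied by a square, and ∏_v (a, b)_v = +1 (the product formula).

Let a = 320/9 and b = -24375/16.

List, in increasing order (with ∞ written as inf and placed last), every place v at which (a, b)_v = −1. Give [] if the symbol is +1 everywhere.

[3, 13]

(a, b) ≡ (5, -39) mod (ℚ^×)²; places V = {2, 3, 5, 13, ∞}.
(a,b)_3: α=-2, u≡2; β=1, v≡2 (mod 3); (2|3)=-1, (2|3)=-1; sign (−1)^0·-1^1·-1^-2 = -1.
(a,b)_∞: sgn(5)=+, sgn(-39)=−, so +1.
(a,b)_2: α=6, β=-4; u≡5, v≡1 (mod 8); ε(u)ε(v)=0·0, αω(v)=6·0, βω(u)=-4·1; sum ≡ 0  ⇒  +1.
(a,b)_5: α=1, u≡1; β=4, v≡1 (mod 5); (1|5)=+1, (1|5)=+1; sign (−1)^0·+1^4·+1^1 = +1.
(a,b)_13: α=0, u≡11; β=1, v≡12 (mod 13); (11|13)=-1, (12|13)=+1; sign (−1)^0·-1^1·+1^0 = -1.
Ram(5, -39) = {3, 13}; no ℚ_3-point on the conic.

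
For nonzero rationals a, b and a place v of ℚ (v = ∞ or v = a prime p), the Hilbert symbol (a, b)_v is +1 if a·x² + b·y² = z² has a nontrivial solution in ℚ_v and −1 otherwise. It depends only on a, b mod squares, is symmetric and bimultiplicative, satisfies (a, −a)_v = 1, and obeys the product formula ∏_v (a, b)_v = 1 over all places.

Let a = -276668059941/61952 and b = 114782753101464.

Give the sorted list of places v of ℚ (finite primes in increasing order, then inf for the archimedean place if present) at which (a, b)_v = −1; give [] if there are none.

(a, b) ≡ (-100282, 6) mod (ℚ^×)²; places V = {2, 3, 7, 11, 13, 19, 29, ∞}.
(a,b)_19: α=1, u≡5; β=2, v≡5 (mod 19); (5|19)=+1, (5|19)=+1; sign (−1)^0·+1^2·+1^1 = +1.
(a,b)_3: α=8, u≡2; β=9, v≡2 (mod 3); (2|3)=-1, (2|3)=-1; sign (−1)^0·-1^9·-1^8 = -1.
(a,b)_7: α=1, u≡5; β=4, v≡3 (mod 7); (5|7)=-1, (3|7)=-1; sign (−1)^0·-1^4·-1^1 = -1.
(a,b)_13: α=1, u≡11; β=0, v≡6 (mod 13); (11|13)=-1, (6|13)=-1; sign (−1)^0·-1^0·-1^1 = -1.
(a,b)_2: α=-9, β=3; u≡3, v≡3 (mod 8); ε(u)ε(v)=1·1, αω(v)=-9·1, βω(u)=3·1; sum ≡ 1  ⇒  -1.
(a,b)_11: α=-2, u≡4; β=0, v≡8 (mod 11); (4|11)=+1, (8|11)=-1; sign (−1)^0·+1^0·-1^-2 = +1.
(a,b)_∞: sgn(-100282)=−, sgn(6)=+, so +1.
(a,b)_29: α=3, u≡6; β=2, v≡4 (mod 29); (6|29)=+1, (4|29)=+1; sign (−1)^0·+1^2·+1^3 = +1.
(-100282, 6 / ℚ) ramifies at {2, 3, 7, 13}: a division algebra.

[2, 3, 7, 13]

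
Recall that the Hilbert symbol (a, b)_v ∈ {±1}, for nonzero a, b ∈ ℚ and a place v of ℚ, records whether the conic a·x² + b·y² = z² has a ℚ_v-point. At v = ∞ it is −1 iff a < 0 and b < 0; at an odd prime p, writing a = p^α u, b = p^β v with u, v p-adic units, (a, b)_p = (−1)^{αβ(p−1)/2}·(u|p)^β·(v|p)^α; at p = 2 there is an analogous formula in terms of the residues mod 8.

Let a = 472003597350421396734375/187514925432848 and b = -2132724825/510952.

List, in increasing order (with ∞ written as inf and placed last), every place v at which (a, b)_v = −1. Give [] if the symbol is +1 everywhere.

Mod squares: a ≡ 527, b ≡ -95914. Check v ∈ {∞, 2, 3, 5, 7, 11, 13, 17, 19, 31}.
v=11: a=11^4·(≡6), b=11^2·(≡7) mod 11; (6|11)=-1, (7|11)=-1; (−1)^{4·2·5}·(-1)^2·(-1)^4 = +1.
v=17: a=17^-7·(≡3), b=17^-3·(≡13) mod 17; (3|17)=-1, (13|17)=+1; (−1)^{-7·-3·8}·(-1)^-3·(+1)^-7 = -1.
v=3: a=3^12·(≡2), b=3^2·(≡2) mod 3; (2|3)=-1, (2|3)=-1; (−1)^{12·2·1}·(-1)^2·(-1)^12 = +1.
v=19: a=19^4·(≡10), b=19^2·(≡4) mod 19; (10|19)=-1, (4|19)=+1; (−1)^{4·2·9}·(-1)^2·(+1)^4 = +1.
v=13: a=13^-4·(≡8), b=13^-1·(≡11) mod 13; (8|13)=-1, (11|13)=-1; (−1)^{-4·-1·6}·(-1)^-1·(-1)^-4 = -1.
v=31: a=31^3·(≡15), b=31^1·(≡26) mod 31; (15|31)=-1, (26|31)=-1; (−1)^{3·1·15}·(-1)^1·(-1)^3 = -1.
v=2: v_2(a)=-4, v_2(b)=-3; units ≡ 7, 3 (mod 8); ε·ε+αω+βω = 1·1+-4·1+-3·0 ≡ 1  ⇒  (a,b)_2 = -1.
v=7: a=7^0·(≡1), b=7^1·(≡4) mod 7; (1|7)=+1, (4|7)=+1; (−1)^{0·1·3}·(+1)^1·(+1)^0 = +1.
v=5: a=5^6·(≡2), b=5^2·(≡1) mod 5; (2|5)=-1, (1|5)=+1; (−1)^{6·2·2}·(-1)^2·(+1)^6 = +1.
v=∞: 527 > 0 and -95914 < 0  ⇒  (a,b)_∞ = +1.
(527, -95914 / ℚ) ramifies at {2, 13, 17, 31}: a division algebra.

[2, 13, 17, 31]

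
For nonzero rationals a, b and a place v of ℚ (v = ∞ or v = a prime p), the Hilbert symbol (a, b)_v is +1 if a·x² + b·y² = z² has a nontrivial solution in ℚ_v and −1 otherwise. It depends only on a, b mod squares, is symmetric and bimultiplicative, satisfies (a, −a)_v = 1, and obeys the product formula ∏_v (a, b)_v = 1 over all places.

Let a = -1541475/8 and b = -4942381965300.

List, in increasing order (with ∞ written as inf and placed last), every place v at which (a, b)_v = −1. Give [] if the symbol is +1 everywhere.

[2, inf]

Mod squares: a ≡ -13702, b ≡ -13. Check v ∈ {∞, 2, 3, 5, 13, 17, 31}.
v=3: a=3^2·(≡2), b=3^4·(≡2) mod 3; (2|3)=-1, (2|3)=-1; (−1)^{2·4·1}·(-1)^4·(-1)^2 = +1.
v=31: a=31^1·(≡27), b=31^2·(≡19) mod 31; (27|31)=-1, (19|31)=+1; (−1)^{1·2·15}·(-1)^2·(+1)^1 = +1.
v=17: a=17^1·(≡11), b=17^2·(≡1) mod 17; (11|17)=-1, (1|17)=+1; (−1)^{1·2·8}·(-1)^2·(+1)^1 = +1.
v=5: a=5^2·(≡2), b=5^2·(≡3) mod 5; (2|5)=-1, (3|5)=-1; (−1)^{2·2·2}·(-1)^2·(-1)^2 = +1.
v=∞: -13702 < 0 and -13 < 0  ⇒  (a,b)_∞ = -1.
v=2: v_2(a)=-3, v_2(b)=2; units ≡ 5, 3 (mod 8); ε·ε+αω+βω = 0·1+-3·1+2·1 ≡ 1  ⇒  (a,b)_2 = -1.
v=13: a=13^1·(≡3), b=13^3·(≡3) mod 13; (3|13)=+1, (3|13)=+1; (−1)^{1·3·6}·(+1)^3·(+1)^1 = +1.
Ram(-13702, -13) = {2, ∞}; no ℚ_2-point on the conic.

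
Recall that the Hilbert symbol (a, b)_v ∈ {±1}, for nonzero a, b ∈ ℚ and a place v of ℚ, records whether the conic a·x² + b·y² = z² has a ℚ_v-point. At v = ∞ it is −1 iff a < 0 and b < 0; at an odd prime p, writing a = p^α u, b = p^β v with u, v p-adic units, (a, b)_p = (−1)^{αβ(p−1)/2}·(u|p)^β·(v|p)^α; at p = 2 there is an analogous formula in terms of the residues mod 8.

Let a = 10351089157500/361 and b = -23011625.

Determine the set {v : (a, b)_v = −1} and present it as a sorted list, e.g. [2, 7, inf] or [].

(a, b) ≡ (663, -65) mod (ℚ^×)²; places V = {2, 3, 5, 7, 13, 17, 19, ∞}.
(a,b)_19: α=-2, u≡4; β=0, v≡16 (mod 19); (4|19)=+1, (16|19)=+1; sign (−1)^0·+1^0·+1^-2 = +1.
(a,b)_3: α=3, u≡2; β=0, v≡1 (mod 3); (2|3)=-1, (1|3)=+1; sign (−1)^0·-1^0·+1^3 = +1.
(a,b)_17: α=3, u≡11; β=2, v≡3 (mod 17); (11|17)=-1, (3|17)=-1; sign (−1)^0·-1^2·-1^3 = -1.
(a,b)_2: α=2, β=0; u≡7, v≡7 (mod 8); ε(u)ε(v)=1·1, αω(v)=2·0, βω(u)=0·0; sum ≡ 1  ⇒  -1.
(a,b)_∞: sgn(663)=+, sgn(-65)=−, so +1.
(a,b)_13: α=1, u≡12; β=1, v≡7 (mod 13); (12|13)=+1, (7|13)=-1; sign (−1)^0·+1^1·-1^1 = -1.
(a,b)_5: α=4, u≡2; β=3, v≡2 (mod 5); (2|5)=-1, (2|5)=-1; sign (−1)^0·-1^3·-1^4 = -1.
(a,b)_7: α=4, u≡5; β=2, v≡5 (mod 7); (5|7)=-1, (5|7)=-1; sign (−1)^0·-1^2·-1^4 = +1.
(663, -65 / ℚ) ramifies at {2, 5, 13, 17}: a division algebra.

[2, 5, 13, 17]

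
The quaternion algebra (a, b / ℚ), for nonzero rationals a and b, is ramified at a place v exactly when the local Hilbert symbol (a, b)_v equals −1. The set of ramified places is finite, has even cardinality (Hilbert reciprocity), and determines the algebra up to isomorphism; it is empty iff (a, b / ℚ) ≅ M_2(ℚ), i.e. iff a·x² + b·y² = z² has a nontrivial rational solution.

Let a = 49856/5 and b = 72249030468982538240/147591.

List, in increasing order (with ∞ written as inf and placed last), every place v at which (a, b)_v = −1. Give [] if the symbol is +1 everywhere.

[2, 5]

Mod squares: a ≡ 3895, b ≡ 108035. Check v ∈ {∞, 2, 3, 5, 17, 19, 23, 31, 41}.
v=23: a=23^0·(≡3), b=23^-2·(≡1) mod 23; (3|23)=+1, (1|23)=+1; (−1)^{0·-2·11}·(+1)^-2·(+1)^0 = +1.
v=17: a=17^0·(≡16), b=17^1·(≡12) mod 17; (16|17)=+1, (12|17)=-1; (−1)^{0·1·8}·(+1)^1·(-1)^0 = +1.
v=3: a=3^0·(≡1), b=3^-2·(≡2) mod 3; (1|3)=+1, (2|3)=-1; (−1)^{0·-2·1}·(+1)^-2·(-1)^0 = +1.
v=41: a=41^1·(≡30), b=41^3·(≡29) mod 41; (30|41)=-1, (29|41)=-1; (−1)^{1·3·20}·(-1)^3·(-1)^1 = +1.
v=19: a=19^1·(≡8), b=19^6·(≡4) mod 19; (8|19)=-1, (4|19)=+1; (−1)^{1·6·9}·(-1)^6·(+1)^1 = +1.
v=5: a=5^-1·(≡1), b=5^1·(≡3) mod 5; (1|5)=+1, (3|5)=-1; (−1)^{-1·1·2}·(+1)^1·(-1)^-1 = -1.
v=31: a=31^0·(≡14), b=31^-1·(≡12) mod 31; (14|31)=+1, (12|31)=-1; (−1)^{0·-1·15}·(+1)^-1·(-1)^0 = +1.
v=2: v_2(a)=6, v_2(b)=18; units ≡ 7, 3 (mod 8); ε·ε+αω+βω = 1·1+6·1+18·0 ≡ 1  ⇒  (a,b)_2 = -1.
v=∞: 3895 > 0 and 108035 > 0  ⇒  (a,b)_∞ = +1.
Ram(3895, 108035) = {2, 5}; no ℚ_2-point on the conic.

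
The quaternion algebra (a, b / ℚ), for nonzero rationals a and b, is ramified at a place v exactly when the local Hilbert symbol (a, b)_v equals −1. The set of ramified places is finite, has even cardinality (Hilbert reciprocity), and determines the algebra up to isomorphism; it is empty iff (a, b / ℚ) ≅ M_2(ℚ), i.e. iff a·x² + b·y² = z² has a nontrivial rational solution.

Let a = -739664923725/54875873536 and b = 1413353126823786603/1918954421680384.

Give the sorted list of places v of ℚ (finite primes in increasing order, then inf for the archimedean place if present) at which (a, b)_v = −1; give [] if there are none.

[2, 29]

Mod squares: a ≡ -29, b ≡ 3. Check v ∈ {∞, 2, 3, 5, 7, 11, 13, 17, 19, 29}.
v=29: a=29^1·(≡16), b=29^2·(≡12) mod 29; (16|29)=+1, (12|29)=-1; (−1)^{1·2·14}·(+1)^2·(-1)^1 = -1.
v=7: a=7^2·(≡3), b=7^2·(≡6) mod 7; (3|7)=-1, (6|7)=-1; (−1)^{2·2·3}·(-1)^2·(-1)^2 = +1.
v=3: a=3^6·(≡1), b=3^9·(≡1) mod 3; (1|3)=+1, (1|3)=+1; (−1)^{6·9·1}·(+1)^9·(+1)^6 = +1.
v=19: a=19^0·(≡17), b=19^2·(≡18) mod 19; (17|19)=+1, (18|19)=-1; (−1)^{0·2·9}·(+1)^2·(-1)^0 = +1.
v=5: a=5^2·(≡1), b=5^0·(≡2) mod 5; (1|5)=+1, (2|5)=-1; (−1)^{2·0·2}·(+1)^0·(-1)^2 = +1.
v=2: v_2(a)=-8, v_2(b)=-8; units ≡ 3, 3 (mod 8); ε·ε+αω+βω = 1·1+-8·1+-8·1 ≡ 1  ⇒  (a,b)_2 = -1.
v=∞: -29 < 0 and 3 > 0  ⇒  (a,b)_∞ = +1.
v=11: a=11^-8·(≡3), b=11^-10·(≡9) mod 11; (3|11)=+1, (9|11)=+1; (−1)^{-8·-10·5}·(+1)^-10·(+1)^-8 = +1.
v=17: a=17^0·(≡10), b=17^-2·(≡11) mod 17; (10|17)=-1, (11|17)=-1; (−1)^{0·-2·8}·(-1)^-2·(-1)^0 = +1.
v=13: a=13^4·(≡10), b=13^6·(≡12) mod 13; (10|13)=+1, (12|13)=+1; (−1)^{4·6·6}·(+1)^6·(+1)^4 = +1.
(-29, 3 / ℚ) ramifies at {2, 29}: a division algebra.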